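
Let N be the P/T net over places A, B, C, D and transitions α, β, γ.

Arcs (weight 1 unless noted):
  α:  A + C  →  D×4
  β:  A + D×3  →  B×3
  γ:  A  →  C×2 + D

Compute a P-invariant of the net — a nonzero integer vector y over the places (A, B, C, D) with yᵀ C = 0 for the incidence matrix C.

Incidence matrix C (rows=places, cols=transitions):
        α    β    γ
    A  -1   -1   -1
    B   0    3    0
    C  -1    0    2
    D   4   -3    1

Candidate y = [3, 2, 1, 1]; check y·C column-wise:
  col α: 3·-1 + 2·0 + 1·-1 + 1·4 = 0
  col β: 3·-1 + 2·3 + 1·0 + 1·-3 = 0
  col γ: 3·-1 + 2·0 + 1·2 + 1·1 = 0

y = (A:3, B:2, C:1, D:1)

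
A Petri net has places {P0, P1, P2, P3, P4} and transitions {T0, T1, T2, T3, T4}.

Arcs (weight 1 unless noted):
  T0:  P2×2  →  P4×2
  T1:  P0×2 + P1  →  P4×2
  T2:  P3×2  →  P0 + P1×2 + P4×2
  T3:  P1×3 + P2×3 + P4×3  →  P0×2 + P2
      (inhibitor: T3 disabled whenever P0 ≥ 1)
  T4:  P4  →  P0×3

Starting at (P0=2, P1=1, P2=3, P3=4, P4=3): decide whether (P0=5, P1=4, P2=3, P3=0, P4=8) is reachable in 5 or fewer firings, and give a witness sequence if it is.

step 1: fire T1:  (P0=2, P1=1, P2=3, P3=4, P4=3) → (P0=0, P1=0, P2=3, P3=4, P4=5)
step 2: fire T2:  (P0=0, P1=0, P2=3, P3=4, P4=5) → (P0=1, P1=2, P2=3, P3=2, P4=7)
step 3: fire T2:  (P0=1, P1=2, P2=3, P3=2, P4=7) → (P0=2, P1=4, P2=3, P3=0, P4=9)
step 4: fire T4:  (P0=2, P1=4, P2=3, P3=0, P4=9) → (P0=5, P1=4, P2=3, P3=0, P4=8)

YES — reachable via ⟨T1, T2, T2, T4⟩ (4 firings)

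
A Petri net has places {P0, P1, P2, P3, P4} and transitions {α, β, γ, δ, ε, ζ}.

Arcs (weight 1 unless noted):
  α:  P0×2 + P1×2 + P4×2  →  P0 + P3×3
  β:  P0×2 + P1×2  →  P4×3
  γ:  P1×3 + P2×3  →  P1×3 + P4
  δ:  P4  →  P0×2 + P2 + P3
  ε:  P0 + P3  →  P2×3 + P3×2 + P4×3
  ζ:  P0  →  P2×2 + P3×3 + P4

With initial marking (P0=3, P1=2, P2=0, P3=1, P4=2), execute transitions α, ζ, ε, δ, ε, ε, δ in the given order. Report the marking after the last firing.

step 1: fire α:  (P0=3, P1=2, P2=0, P3=1, P4=2) → (P0=2, P1=0, P2=0, P3=4, P4=0)
step 2: fire ζ:  (P0=2, P1=0, P2=0, P3=4, P4=0) → (P0=1, P1=0, P2=2, P3=7, P4=1)
step 3: fire ε:  (P0=1, P1=0, P2=2, P3=7, P4=1) → (P0=0, P1=0, P2=5, P3=8, P4=4)
step 4: fire δ:  (P0=0, P1=0, P2=5, P3=8, P4=4) → (P0=2, P1=0, P2=6, P3=9, P4=3)
step 5: fire ε:  (P0=2, P1=0, P2=6, P3=9, P4=3) → (P0=1, P1=0, P2=9, P3=10, P4=6)
step 6: fire ε:  (P0=1, P1=0, P2=9, P3=10, P4=6) → (P0=0, P1=0, P2=12, P3=11, P4=9)
step 7: fire δ:  (P0=0, P1=0, P2=12, P3=11, P4=9) → (P0=2, P1=0, P2=13, P3=12, P4=8)

(P0=2, P1=0, P2=13, P3=12, P4=8)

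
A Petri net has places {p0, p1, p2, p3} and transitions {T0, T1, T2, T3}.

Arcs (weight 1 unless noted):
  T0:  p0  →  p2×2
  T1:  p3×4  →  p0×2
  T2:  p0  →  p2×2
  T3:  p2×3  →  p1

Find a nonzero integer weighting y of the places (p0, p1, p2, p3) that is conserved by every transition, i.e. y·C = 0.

Incidence matrix C (rows=places, cols=transitions):
       T0   T1   T2   T3
   p0  -1    2   -1    0
   p1   0    0    0    1
   p2   2    0    2   -3
   p3   0   -4    0    0

Candidate y = [2, 3, 1, 1]; check y·C column-wise:
  col T0: 2·-1 + 3·0 + 1·2 + 1·0 = 0
  col T1: 2·2 + 3·0 + 1·0 + 1·-4 = 0
  col T2: 2·-1 + 3·0 + 1·2 + 1·0 = 0
  col T3: 2·0 + 3·1 + 1·-3 + 1·0 = 0

y = (p0:2, p1:3, p2:1, p3:1)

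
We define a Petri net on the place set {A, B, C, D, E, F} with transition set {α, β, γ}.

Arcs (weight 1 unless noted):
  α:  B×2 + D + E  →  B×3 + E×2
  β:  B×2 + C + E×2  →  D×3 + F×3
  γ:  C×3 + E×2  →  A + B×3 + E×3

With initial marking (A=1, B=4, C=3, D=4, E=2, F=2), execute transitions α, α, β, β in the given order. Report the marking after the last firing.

step 1: fire α:  (A=1, B=4, C=3, D=4, E=2, F=2) → (A=1, B=5, C=3, D=3, E=3, F=2)
step 2: fire α:  (A=1, B=5, C=3, D=3, E=3, F=2) → (A=1, B=6, C=3, D=2, E=4, F=2)
step 3: fire β:  (A=1, B=6, C=3, D=2, E=4, F=2) → (A=1, B=4, C=2, D=5, E=2, F=5)
step 4: fire β:  (A=1, B=4, C=2, D=5, E=2, F=5) → (A=1, B=2, C=1, D=8, E=0, F=8)

(A=1, B=2, C=1, D=8, E=0, F=8)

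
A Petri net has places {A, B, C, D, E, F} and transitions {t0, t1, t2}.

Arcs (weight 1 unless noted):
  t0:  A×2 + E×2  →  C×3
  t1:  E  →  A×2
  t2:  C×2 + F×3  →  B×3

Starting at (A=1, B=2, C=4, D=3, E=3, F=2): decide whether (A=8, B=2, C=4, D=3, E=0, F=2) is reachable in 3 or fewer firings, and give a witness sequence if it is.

NO — not reachable within 3 firings

depth 0: 1 marking
depth 1: 2 markings reached so far
depth 2: 4 markings reached so far
depth 3: 5 markings reached so far
target is not among the 5 markings reachable within 3 steps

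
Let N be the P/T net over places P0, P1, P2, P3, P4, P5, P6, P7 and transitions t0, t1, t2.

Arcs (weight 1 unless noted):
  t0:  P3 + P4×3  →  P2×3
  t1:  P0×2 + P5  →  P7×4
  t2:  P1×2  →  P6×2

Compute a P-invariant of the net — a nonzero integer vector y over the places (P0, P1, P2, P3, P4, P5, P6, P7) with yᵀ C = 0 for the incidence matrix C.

Incidence matrix C (rows=places, cols=transitions):
       t0   t1   t2
   P0   0   -2    0
   P1   0    0   -2
   P2   3    0    0
   P3  -1    0    0
   P4  -3    0    0
   P5   0   -1    0
   P6   0    0    2
   P7   0    4    0

Candidate y = [0, 0, 1, 3, 0, 0, 0, 0]; check y·C column-wise:
  col t0: 1·3 + 3·-1 + 0·-3 = 0
  col t1: 0·-2 + 1·0 + 3·0 + 0·-1 + 0·4 = 0
  col t2: 0·-2 + 1·0 + 3·0 + 0·2 = 0

y = (P0:0, P1:0, P2:1, P3:3, P4:0, P5:0, P6:0, P7:0)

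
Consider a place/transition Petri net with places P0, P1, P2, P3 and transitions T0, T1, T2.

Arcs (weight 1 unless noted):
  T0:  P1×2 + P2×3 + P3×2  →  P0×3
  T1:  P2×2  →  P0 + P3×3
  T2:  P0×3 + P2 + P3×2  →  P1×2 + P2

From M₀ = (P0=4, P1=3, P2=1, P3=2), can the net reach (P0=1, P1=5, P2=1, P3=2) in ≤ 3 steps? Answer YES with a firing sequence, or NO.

NO — not reachable within 3 firings

depth 0: 1 marking
depth 1: 2 markings reached so far
depth 2: 2 markings reached so far
(frontier empty at depth 2; search complete)
target is not among the 2 markings reachable within 3 steps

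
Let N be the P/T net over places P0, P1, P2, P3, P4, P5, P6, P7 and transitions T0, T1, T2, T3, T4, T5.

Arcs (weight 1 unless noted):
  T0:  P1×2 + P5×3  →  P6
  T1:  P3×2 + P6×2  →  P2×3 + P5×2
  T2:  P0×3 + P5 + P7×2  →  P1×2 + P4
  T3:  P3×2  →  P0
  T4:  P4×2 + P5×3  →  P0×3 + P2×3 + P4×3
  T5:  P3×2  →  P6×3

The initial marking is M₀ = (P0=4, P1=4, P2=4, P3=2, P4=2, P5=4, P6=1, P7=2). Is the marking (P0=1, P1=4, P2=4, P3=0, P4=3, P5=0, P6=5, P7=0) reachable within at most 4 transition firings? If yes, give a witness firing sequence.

step 1: fire T0:  (P0=4, P1=4, P2=4, P3=2, P4=2, P5=4, P6=1, P7=2) → (P0=4, P1=2, P2=4, P3=2, P4=2, P5=1, P6=2, P7=2)
step 2: fire T2:  (P0=4, P1=2, P2=4, P3=2, P4=2, P5=1, P6=2, P7=2) → (P0=1, P1=4, P2=4, P3=2, P4=3, P5=0, P6=2, P7=0)
step 3: fire T5:  (P0=1, P1=4, P2=4, P3=2, P4=3, P5=0, P6=2, P7=0) → (P0=1, P1=4, P2=4, P3=0, P4=3, P5=0, P6=5, P7=0)

YES — reachable via ⟨T0, T2, T5⟩ (3 firings)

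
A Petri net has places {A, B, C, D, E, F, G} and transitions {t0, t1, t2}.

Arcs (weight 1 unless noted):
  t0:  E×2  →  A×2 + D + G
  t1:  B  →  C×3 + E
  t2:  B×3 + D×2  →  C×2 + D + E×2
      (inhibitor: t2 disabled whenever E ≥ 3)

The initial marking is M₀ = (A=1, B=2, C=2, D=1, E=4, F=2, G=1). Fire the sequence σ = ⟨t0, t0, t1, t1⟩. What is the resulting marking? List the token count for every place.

step 1: fire t0:  (A=1, B=2, C=2, D=1, E=4, F=2, G=1) → (A=3, B=2, C=2, D=2, E=2, F=2, G=2)
step 2: fire t0:  (A=3, B=2, C=2, D=2, E=2, F=2, G=2) → (A=5, B=2, C=2, D=3, E=0, F=2, G=3)
step 3: fire t1:  (A=5, B=2, C=2, D=3, E=0, F=2, G=3) → (A=5, B=1, C=5, D=3, E=1, F=2, G=3)
step 4: fire t1:  (A=5, B=1, C=5, D=3, E=1, F=2, G=3) → (A=5, B=0, C=8, D=3, E=2, F=2, G=3)

(A=5, B=0, C=8, D=3, E=2, F=2, G=3)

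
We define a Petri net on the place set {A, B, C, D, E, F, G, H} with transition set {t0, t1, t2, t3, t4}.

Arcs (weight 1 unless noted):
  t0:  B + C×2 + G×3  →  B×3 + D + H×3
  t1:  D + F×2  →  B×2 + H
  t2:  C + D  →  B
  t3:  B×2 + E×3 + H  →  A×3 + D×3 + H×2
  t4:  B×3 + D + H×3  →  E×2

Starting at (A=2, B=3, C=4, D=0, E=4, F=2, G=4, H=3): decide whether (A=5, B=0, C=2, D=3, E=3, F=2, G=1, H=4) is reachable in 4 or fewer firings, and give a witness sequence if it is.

YES — reachable via ⟨t0, t3, t4⟩ (3 firings)

step 1: fire t0:  (A=2, B=3, C=4, D=0, E=4, F=2, G=4, H=3) → (A=2, B=5, C=2, D=1, E=4, F=2, G=1, H=6)
step 2: fire t3:  (A=2, B=5, C=2, D=1, E=4, F=2, G=1, H=6) → (A=5, B=3, C=2, D=4, E=1, F=2, G=1, H=7)
step 3: fire t4:  (A=5, B=3, C=2, D=4, E=1, F=2, G=1, H=7) → (A=5, B=0, C=2, D=3, E=3, F=2, G=1, H=4)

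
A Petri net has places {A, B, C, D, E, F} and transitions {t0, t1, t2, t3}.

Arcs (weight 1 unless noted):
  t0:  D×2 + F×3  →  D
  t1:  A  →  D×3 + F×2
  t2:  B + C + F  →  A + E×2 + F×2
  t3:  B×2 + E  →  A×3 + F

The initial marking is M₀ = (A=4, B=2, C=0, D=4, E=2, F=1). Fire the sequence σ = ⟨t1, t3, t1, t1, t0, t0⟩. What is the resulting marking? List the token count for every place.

(A=4, B=0, C=0, D=11, E=1, F=2)

step 1: fire t1:  (A=4, B=2, C=0, D=4, E=2, F=1) → (A=3, B=2, C=0, D=7, E=2, F=3)
step 2: fire t3:  (A=3, B=2, C=0, D=7, E=2, F=3) → (A=6, B=0, C=0, D=7, E=1, F=4)
step 3: fire t1:  (A=6, B=0, C=0, D=7, E=1, F=4) → (A=5, B=0, C=0, D=10, E=1, F=6)
step 4: fire t1:  (A=5, B=0, C=0, D=10, E=1, F=6) → (A=4, B=0, C=0, D=13, E=1, F=8)
step 5: fire t0:  (A=4, B=0, C=0, D=13, E=1, F=8) → (A=4, B=0, C=0, D=12, E=1, F=5)
step 6: fire t0:  (A=4, B=0, C=0, D=12, E=1, F=5) → (A=4, B=0, C=0, D=11, E=1, F=2)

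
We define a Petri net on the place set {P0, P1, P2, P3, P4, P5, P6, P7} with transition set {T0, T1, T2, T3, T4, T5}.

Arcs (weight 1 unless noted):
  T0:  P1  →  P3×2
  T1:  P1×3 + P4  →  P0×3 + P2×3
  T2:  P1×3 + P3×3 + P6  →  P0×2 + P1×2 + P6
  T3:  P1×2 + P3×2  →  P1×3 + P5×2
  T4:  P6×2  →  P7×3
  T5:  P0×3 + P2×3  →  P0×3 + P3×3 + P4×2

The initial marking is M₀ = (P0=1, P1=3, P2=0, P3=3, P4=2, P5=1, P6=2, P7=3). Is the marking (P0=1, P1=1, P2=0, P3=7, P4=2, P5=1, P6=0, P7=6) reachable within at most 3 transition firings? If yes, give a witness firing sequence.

step 1: fire T0:  (P0=1, P1=3, P2=0, P3=3, P4=2, P5=1, P6=2, P7=3) → (P0=1, P1=2, P2=0, P3=5, P4=2, P5=1, P6=2, P7=3)
step 2: fire T0:  (P0=1, P1=2, P2=0, P3=5, P4=2, P5=1, P6=2, P7=3) → (P0=1, P1=1, P2=0, P3=7, P4=2, P5=1, P6=2, P7=3)
step 3: fire T4:  (P0=1, P1=1, P2=0, P3=7, P4=2, P5=1, P6=2, P7=3) → (P0=1, P1=1, P2=0, P3=7, P4=2, P5=1, P6=0, P7=6)

YES — reachable via ⟨T0, T0, T4⟩ (3 firings)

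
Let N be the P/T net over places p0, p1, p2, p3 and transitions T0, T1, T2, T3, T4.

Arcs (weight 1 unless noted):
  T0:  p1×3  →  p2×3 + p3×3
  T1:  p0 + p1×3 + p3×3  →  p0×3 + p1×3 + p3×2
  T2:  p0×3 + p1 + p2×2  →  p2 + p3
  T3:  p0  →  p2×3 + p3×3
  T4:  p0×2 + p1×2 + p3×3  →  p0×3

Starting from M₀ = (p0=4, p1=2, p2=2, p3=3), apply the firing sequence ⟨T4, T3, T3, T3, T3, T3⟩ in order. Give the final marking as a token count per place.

(p0=0, p1=0, p2=17, p3=15)

step 1: fire T4:  (p0=4, p1=2, p2=2, p3=3) → (p0=5, p1=0, p2=2, p3=0)
step 2: fire T3:  (p0=5, p1=0, p2=2, p3=0) → (p0=4, p1=0, p2=5, p3=3)
step 3: fire T3:  (p0=4, p1=0, p2=5, p3=3) → (p0=3, p1=0, p2=8, p3=6)
step 4: fire T3:  (p0=3, p1=0, p2=8, p3=6) → (p0=2, p1=0, p2=11, p3=9)
step 5: fire T3:  (p0=2, p1=0, p2=11, p3=9) → (p0=1, p1=0, p2=14, p3=12)
step 6: fire T3:  (p0=1, p1=0, p2=14, p3=12) → (p0=0, p1=0, p2=17, p3=15)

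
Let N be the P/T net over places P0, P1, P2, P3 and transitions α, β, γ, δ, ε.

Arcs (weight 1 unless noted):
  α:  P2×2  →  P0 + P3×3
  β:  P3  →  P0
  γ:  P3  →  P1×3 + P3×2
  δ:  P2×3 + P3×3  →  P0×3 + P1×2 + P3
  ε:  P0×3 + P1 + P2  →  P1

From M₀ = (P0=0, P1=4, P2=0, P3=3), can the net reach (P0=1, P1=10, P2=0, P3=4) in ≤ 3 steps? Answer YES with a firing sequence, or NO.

YES — reachable via ⟨β, γ, γ⟩ (3 firings)

step 1: fire β:  (P0=0, P1=4, P2=0, P3=3) → (P0=1, P1=4, P2=0, P3=2)
step 2: fire γ:  (P0=1, P1=4, P2=0, P3=2) → (P0=1, P1=7, P2=0, P3=3)
step 3: fire γ:  (P0=1, P1=7, P2=0, P3=3) → (P0=1, P1=10, P2=0, P3=4)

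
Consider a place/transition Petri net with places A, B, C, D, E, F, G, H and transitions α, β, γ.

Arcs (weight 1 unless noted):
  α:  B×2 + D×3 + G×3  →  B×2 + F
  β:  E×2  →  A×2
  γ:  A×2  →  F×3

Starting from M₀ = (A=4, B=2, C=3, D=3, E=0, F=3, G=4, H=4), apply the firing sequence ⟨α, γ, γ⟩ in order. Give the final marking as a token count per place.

(A=0, B=2, C=3, D=0, E=0, F=10, G=1, H=4)

step 1: fire α:  (A=4, B=2, C=3, D=3, E=0, F=3, G=4, H=4) → (A=4, B=2, C=3, D=0, E=0, F=4, G=1, H=4)
step 2: fire γ:  (A=4, B=2, C=3, D=0, E=0, F=4, G=1, H=4) → (A=2, B=2, C=3, D=0, E=0, F=7, G=1, H=4)
step 3: fire γ:  (A=2, B=2, C=3, D=0, E=0, F=7, G=1, H=4) → (A=0, B=2, C=3, D=0, E=0, F=10, G=1, H=4)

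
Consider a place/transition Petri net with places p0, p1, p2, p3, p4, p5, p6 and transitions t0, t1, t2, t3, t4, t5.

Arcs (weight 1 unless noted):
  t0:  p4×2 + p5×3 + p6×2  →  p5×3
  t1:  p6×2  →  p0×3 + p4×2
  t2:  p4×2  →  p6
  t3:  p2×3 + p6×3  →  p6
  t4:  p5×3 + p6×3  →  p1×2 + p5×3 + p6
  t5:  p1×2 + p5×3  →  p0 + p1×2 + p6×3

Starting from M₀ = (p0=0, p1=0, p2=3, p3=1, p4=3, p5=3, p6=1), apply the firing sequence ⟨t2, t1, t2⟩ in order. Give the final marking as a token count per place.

(p0=3, p1=0, p2=3, p3=1, p4=1, p5=3, p6=1)

step 1: fire t2:  (p0=0, p1=0, p2=3, p3=1, p4=3, p5=3, p6=1) → (p0=0, p1=0, p2=3, p3=1, p4=1, p5=3, p6=2)
step 2: fire t1:  (p0=0, p1=0, p2=3, p3=1, p4=1, p5=3, p6=2) → (p0=3, p1=0, p2=3, p3=1, p4=3, p5=3, p6=0)
step 3: fire t2:  (p0=3, p1=0, p2=3, p3=1, p4=3, p5=3, p6=0) → (p0=3, p1=0, p2=3, p3=1, p4=1, p5=3, p6=1)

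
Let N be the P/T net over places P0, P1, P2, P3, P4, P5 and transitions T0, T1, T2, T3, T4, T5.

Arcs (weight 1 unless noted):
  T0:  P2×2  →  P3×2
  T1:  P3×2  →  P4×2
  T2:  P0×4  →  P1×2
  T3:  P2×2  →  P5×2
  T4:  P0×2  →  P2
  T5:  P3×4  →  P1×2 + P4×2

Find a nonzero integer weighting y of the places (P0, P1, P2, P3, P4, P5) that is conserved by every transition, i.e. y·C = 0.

Incidence matrix C (rows=places, cols=transitions):
       T0   T1   T2   T3   T4   T5
   P0   0    0   -4    0   -2    0
   P1   0    0    2    0    0    2
   P2  -2    0    0   -2    1    0
   P3   2   -2    0    0    0   -4
   P4   0    2    0    0    0    2
   P5   0    0    0    2    0    0

Candidate y = [1, 2, 2, 2, 2, 2]; check y·C column-wise:
  col T0: 1·0 + 2·0 + 2·-2 + 2·2 + 2·0 + 2·0 = 0
  col T1: 1·0 + 2·0 + 2·0 + 2·-2 + 2·2 + 2·0 = 0
  col T2: 1·-4 + 2·2 + 2·0 + 2·0 + 2·0 + 2·0 = 0
  col T3: 1·0 + 2·0 + 2·-2 + 2·0 + 2·0 + 2·2 = 0
  col T4: 1·-2 + 2·0 + 2·1 + 2·0 + 2·0 + 2·0 = 0
  col T5: 1·0 + 2·2 + 2·0 + 2·-4 + 2·2 + 2·0 = 0

y = (P0:1, P1:2, P2:2, P3:2, P4:2, P5:2)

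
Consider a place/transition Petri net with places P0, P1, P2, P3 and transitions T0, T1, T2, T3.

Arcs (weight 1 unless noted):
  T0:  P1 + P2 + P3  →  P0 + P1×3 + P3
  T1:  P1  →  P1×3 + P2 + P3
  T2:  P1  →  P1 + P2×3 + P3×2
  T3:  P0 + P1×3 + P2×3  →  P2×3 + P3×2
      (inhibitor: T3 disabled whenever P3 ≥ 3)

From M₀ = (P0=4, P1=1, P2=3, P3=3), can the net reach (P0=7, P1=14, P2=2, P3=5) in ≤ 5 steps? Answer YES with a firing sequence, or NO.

depth 0: 1 marking
depth 1: 4 markings reached so far
depth 2: 10 markings reached so far
depth 3: 20 markings reached so far
depth 4: 34 markings reached so far
depth 5: 54 markings reached so far
target is not among the 54 markings reachable within 5 steps

NO — not reachable within 5 firings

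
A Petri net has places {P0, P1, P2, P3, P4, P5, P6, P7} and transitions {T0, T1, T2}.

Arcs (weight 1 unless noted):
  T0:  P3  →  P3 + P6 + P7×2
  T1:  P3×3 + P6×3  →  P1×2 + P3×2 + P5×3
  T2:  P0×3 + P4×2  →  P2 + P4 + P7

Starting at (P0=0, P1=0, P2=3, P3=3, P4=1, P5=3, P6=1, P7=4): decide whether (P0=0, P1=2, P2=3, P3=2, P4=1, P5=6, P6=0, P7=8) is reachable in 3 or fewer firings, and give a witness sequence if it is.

YES — reachable via ⟨T0, T0, T1⟩ (3 firings)

step 1: fire T0:  (P0=0, P1=0, P2=3, P3=3, P4=1, P5=3, P6=1, P7=4) → (P0=0, P1=0, P2=3, P3=3, P4=1, P5=3, P6=2, P7=6)
step 2: fire T0:  (P0=0, P1=0, P2=3, P3=3, P4=1, P5=3, P6=2, P7=6) → (P0=0, P1=0, P2=3, P3=3, P4=1, P5=3, P6=3, P7=8)
step 3: fire T1:  (P0=0, P1=0, P2=3, P3=3, P4=1, P5=3, P6=3, P7=8) → (P0=0, P1=2, P2=3, P3=2, P4=1, P5=6, P6=0, P7=8)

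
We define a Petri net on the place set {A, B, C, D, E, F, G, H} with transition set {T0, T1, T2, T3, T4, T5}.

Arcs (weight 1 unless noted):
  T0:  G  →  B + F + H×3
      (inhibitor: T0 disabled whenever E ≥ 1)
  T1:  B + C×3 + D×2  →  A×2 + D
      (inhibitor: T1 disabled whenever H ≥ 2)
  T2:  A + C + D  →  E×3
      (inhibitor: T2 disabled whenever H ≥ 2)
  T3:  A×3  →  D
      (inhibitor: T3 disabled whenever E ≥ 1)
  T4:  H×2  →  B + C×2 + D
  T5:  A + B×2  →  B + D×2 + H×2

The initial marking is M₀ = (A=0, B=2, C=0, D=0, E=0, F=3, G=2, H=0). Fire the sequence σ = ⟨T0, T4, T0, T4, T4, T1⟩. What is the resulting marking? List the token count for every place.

step 1: fire T0:  (A=0, B=2, C=0, D=0, E=0, F=3, G=2, H=0) → (A=0, B=3, C=0, D=0, E=0, F=4, G=1, H=3)
step 2: fire T4:  (A=0, B=3, C=0, D=0, E=0, F=4, G=1, H=3) → (A=0, B=4, C=2, D=1, E=0, F=4, G=1, H=1)
step 3: fire T0:  (A=0, B=4, C=2, D=1, E=0, F=4, G=1, H=1) → (A=0, B=5, C=2, D=1, E=0, F=5, G=0, H=4)
step 4: fire T4:  (A=0, B=5, C=2, D=1, E=0, F=5, G=0, H=4) → (A=0, B=6, C=4, D=2, E=0, F=5, G=0, H=2)
step 5: fire T4:  (A=0, B=6, C=4, D=2, E=0, F=5, G=0, H=2) → (A=0, B=7, C=6, D=3, E=0, F=5, G=0, H=0)
step 6: fire T1:  (A=0, B=7, C=6, D=3, E=0, F=5, G=0, H=0) → (A=2, B=6, C=3, D=2, E=0, F=5, G=0, H=0)

(A=2, B=6, C=3, D=2, E=0, F=5, G=0, H=0)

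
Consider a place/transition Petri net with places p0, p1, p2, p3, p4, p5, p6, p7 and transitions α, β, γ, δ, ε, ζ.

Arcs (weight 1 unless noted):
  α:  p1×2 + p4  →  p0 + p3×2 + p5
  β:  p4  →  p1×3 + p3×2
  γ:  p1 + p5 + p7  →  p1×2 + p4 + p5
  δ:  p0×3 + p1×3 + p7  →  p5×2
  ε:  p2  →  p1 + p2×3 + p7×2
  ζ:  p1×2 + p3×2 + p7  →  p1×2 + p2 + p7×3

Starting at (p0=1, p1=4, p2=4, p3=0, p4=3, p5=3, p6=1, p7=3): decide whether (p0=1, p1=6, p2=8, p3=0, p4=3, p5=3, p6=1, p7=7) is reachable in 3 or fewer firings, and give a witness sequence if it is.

YES — reachable via ⟨ε, ε⟩ (2 firings)

step 1: fire ε:  (p0=1, p1=4, p2=4, p3=0, p4=3, p5=3, p6=1, p7=3) → (p0=1, p1=5, p2=6, p3=0, p4=3, p5=3, p6=1, p7=5)
step 2: fire ε:  (p0=1, p1=5, p2=6, p3=0, p4=3, p5=3, p6=1, p7=5) → (p0=1, p1=6, p2=8, p3=0, p4=3, p5=3, p6=1, p7=7)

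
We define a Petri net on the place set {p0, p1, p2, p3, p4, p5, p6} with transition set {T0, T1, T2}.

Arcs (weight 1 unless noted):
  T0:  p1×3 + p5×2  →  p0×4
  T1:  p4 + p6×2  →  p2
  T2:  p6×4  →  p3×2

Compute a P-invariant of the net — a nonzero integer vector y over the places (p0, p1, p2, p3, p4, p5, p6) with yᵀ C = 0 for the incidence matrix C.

y = (p0:3, p1:4, p2:0, p3:0, p4:0, p5:0, p6:0)

Incidence matrix C (rows=places, cols=transitions):
       T0   T1   T2
   p0   4    0    0
   p1  -3    0    0
   p2   0    1    0
   p3   0    0    2
   p4   0   -1    0
   p5  -2    0    0
   p6   0   -2   -4

Candidate y = [3, 4, 0, 0, 0, 0, 0]; check y·C column-wise:
  col T0: 3·4 + 4·-3 + 0·-2 = 0
  col T1: 3·0 + 4·0 + 0·1 + 0·-1 + 0·-2 = 0
  col T2: 3·0 + 4·0 + 0·2 + 0·-4 = 0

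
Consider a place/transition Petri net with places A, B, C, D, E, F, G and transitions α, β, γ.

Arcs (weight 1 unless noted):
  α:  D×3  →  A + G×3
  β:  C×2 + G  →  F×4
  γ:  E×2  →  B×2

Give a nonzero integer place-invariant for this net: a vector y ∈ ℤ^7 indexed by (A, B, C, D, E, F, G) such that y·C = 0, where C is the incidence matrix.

Incidence matrix C (rows=places, cols=transitions):
        α    β    γ
    A   1    0    0
    B   0    0    2
    C   0   -2    0
    D  -3    0    0
    E   0    0   -2
    F   0    4    0
    G   3   -1    0

Candidate y = [3, 0, 0, 1, 0, 0, 0]; check y·C column-wise:
  col α: 3·1 + 1·-3 + 0·3 = 0
  col β: 3·0 + 0·-2 + 1·0 + 0·4 + 0·-1 = 0
  col γ: 3·0 + 0·2 + 1·0 + 0·-2 = 0

y = (A:3, B:0, C:0, D:1, E:0, F:0, G:0)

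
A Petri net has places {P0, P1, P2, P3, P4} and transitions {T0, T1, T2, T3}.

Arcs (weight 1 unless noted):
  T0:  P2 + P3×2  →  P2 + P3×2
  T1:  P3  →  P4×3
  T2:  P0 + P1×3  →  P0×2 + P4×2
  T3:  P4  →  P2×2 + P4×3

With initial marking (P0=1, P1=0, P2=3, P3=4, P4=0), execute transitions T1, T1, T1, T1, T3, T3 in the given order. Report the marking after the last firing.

step 1: fire T1:  (P0=1, P1=0, P2=3, P3=4, P4=0) → (P0=1, P1=0, P2=3, P3=3, P4=3)
step 2: fire T1:  (P0=1, P1=0, P2=3, P3=3, P4=3) → (P0=1, P1=0, P2=3, P3=2, P4=6)
step 3: fire T1:  (P0=1, P1=0, P2=3, P3=2, P4=6) → (P0=1, P1=0, P2=3, P3=1, P4=9)
step 4: fire T1:  (P0=1, P1=0, P2=3, P3=1, P4=9) → (P0=1, P1=0, P2=3, P3=0, P4=12)
step 5: fire T3:  (P0=1, P1=0, P2=3, P3=0, P4=12) → (P0=1, P1=0, P2=5, P3=0, P4=14)
step 6: fire T3:  (P0=1, P1=0, P2=5, P3=0, P4=14) → (P0=1, P1=0, P2=7, P3=0, P4=16)

(P0=1, P1=0, P2=7, P3=0, P4=16)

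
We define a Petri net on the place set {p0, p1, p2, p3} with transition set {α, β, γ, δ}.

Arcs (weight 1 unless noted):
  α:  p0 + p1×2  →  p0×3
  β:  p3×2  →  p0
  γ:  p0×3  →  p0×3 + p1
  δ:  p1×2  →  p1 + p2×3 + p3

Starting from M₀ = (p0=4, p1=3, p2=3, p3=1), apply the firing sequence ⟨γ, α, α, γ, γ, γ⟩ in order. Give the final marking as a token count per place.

(p0=8, p1=3, p2=3, p3=1)

step 1: fire γ:  (p0=4, p1=3, p2=3, p3=1) → (p0=4, p1=4, p2=3, p3=1)
step 2: fire α:  (p0=4, p1=4, p2=3, p3=1) → (p0=6, p1=2, p2=3, p3=1)
step 3: fire α:  (p0=6, p1=2, p2=3, p3=1) → (p0=8, p1=0, p2=3, p3=1)
step 4: fire γ:  (p0=8, p1=0, p2=3, p3=1) → (p0=8, p1=1, p2=3, p3=1)
step 5: fire γ:  (p0=8, p1=1, p2=3, p3=1) → (p0=8, p1=2, p2=3, p3=1)
step 6: fire γ:  (p0=8, p1=2, p2=3, p3=1) → (p0=8, p1=3, p2=3, p3=1)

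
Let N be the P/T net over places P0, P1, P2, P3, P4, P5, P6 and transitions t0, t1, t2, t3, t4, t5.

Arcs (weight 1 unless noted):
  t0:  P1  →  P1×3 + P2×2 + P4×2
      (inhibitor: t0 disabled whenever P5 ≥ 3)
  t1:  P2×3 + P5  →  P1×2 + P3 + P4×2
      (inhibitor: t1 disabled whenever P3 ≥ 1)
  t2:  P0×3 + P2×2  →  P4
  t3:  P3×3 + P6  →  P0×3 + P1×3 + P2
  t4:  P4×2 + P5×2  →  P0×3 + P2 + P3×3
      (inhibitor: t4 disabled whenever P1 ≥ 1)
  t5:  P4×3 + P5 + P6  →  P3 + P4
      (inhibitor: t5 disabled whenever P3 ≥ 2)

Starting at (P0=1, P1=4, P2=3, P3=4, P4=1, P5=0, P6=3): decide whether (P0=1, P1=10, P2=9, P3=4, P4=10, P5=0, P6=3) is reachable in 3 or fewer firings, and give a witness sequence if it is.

depth 0: 1 marking
depth 1: 3 markings reached so far
depth 2: 6 markings reached so far
depth 3: 9 markings reached so far
target is not among the 9 markings reachable within 3 steps

NO — not reachable within 3 firings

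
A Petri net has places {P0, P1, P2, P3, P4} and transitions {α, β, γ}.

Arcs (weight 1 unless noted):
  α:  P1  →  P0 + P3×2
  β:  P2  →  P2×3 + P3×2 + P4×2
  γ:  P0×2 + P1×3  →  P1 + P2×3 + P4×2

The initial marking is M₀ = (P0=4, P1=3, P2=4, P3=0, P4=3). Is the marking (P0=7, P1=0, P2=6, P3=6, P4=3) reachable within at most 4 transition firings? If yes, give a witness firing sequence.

NO — not reachable within 4 firings

depth 0: 1 marking
depth 1: 4 markings reached so far
depth 2: 9 markings reached so far
depth 3: 15 markings reached so far
depth 4: 21 markings reached so far
target is not among the 21 markings reachable within 4 steps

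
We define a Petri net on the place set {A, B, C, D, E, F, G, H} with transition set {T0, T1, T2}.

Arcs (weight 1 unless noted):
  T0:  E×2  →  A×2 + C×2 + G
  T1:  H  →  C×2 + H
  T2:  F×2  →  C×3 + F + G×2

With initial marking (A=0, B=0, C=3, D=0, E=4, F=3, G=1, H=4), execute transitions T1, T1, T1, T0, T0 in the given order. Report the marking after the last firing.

(A=4, B=0, C=13, D=0, E=0, F=3, G=3, H=4)

step 1: fire T1:  (A=0, B=0, C=3, D=0, E=4, F=3, G=1, H=4) → (A=0, B=0, C=5, D=0, E=4, F=3, G=1, H=4)
step 2: fire T1:  (A=0, B=0, C=5, D=0, E=4, F=3, G=1, H=4) → (A=0, B=0, C=7, D=0, E=4, F=3, G=1, H=4)
step 3: fire T1:  (A=0, B=0, C=7, D=0, E=4, F=3, G=1, H=4) → (A=0, B=0, C=9, D=0, E=4, F=3, G=1, H=4)
step 4: fire T0:  (A=0, B=0, C=9, D=0, E=4, F=3, G=1, H=4) → (A=2, B=0, C=11, D=0, E=2, F=3, G=2, H=4)
step 5: fire T0:  (A=2, B=0, C=11, D=0, E=2, F=3, G=2, H=4) → (A=4, B=0, C=13, D=0, E=0, F=3, G=3, H=4)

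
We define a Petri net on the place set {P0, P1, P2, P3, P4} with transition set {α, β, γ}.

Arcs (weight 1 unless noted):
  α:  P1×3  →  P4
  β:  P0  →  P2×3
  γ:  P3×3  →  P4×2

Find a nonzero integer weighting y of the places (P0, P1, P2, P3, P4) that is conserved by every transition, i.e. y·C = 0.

y = (P0:3, P1:0, P2:1, P3:0, P4:0)

Incidence matrix C (rows=places, cols=transitions):
        α    β    γ
   P0   0   -1    0
   P1  -3    0    0
   P2   0    3    0
   P3   0    0   -3
   P4   1    0    2

Candidate y = [3, 0, 1, 0, 0]; check y·C column-wise:
  col α: 3·0 + 0·-3 + 1·0 + 0·1 = 0
  col β: 3·-1 + 1·3 = 0
  col γ: 3·0 + 1·0 + 0·-3 + 0·2 = 0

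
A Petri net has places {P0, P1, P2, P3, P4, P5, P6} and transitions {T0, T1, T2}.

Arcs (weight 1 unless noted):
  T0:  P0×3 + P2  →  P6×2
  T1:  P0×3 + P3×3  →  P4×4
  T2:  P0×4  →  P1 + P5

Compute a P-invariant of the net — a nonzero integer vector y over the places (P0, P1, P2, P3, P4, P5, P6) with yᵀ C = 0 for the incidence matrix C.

Incidence matrix C (rows=places, cols=transitions):
       T0   T1   T2
   P0  -3   -3   -4
   P1   0    0    1
   P2  -1    0    0
   P3   0   -3    0
   P4   0    4    0
   P5   0    0    1
   P6   2    0    0

Candidate y = [1, 4, -3, -1, 0, 0, 0]; check y·C column-wise:
  col T0: 1·-3 + 4·0 + -3·-1 + -1·0 + 0·2 = 0
  col T1: 1·-3 + 4·0 + -3·0 + -1·-3 + 0·4 = 0
  col T2: 1·-4 + 4·1 + -3·0 + -1·0 + 0·1 = 0

y = (P0:1, P1:4, P2:-3, P3:-1, P4:0, P5:0, P6:0)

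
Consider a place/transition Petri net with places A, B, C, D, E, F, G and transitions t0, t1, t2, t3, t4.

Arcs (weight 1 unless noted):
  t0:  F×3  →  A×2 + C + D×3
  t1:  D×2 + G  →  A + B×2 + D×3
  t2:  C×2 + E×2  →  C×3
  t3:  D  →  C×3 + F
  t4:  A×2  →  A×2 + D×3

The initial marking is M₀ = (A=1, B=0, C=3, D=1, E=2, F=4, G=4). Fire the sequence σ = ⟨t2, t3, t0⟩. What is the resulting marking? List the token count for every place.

(A=3, B=0, C=8, D=3, E=0, F=2, G=4)

step 1: fire t2:  (A=1, B=0, C=3, D=1, E=2, F=4, G=4) → (A=1, B=0, C=4, D=1, E=0, F=4, G=4)
step 2: fire t3:  (A=1, B=0, C=4, D=1, E=0, F=4, G=4) → (A=1, B=0, C=7, D=0, E=0, F=5, G=4)
step 3: fire t0:  (A=1, B=0, C=7, D=0, E=0, F=5, G=4) → (A=3, B=0, C=8, D=3, E=0, F=2, G=4)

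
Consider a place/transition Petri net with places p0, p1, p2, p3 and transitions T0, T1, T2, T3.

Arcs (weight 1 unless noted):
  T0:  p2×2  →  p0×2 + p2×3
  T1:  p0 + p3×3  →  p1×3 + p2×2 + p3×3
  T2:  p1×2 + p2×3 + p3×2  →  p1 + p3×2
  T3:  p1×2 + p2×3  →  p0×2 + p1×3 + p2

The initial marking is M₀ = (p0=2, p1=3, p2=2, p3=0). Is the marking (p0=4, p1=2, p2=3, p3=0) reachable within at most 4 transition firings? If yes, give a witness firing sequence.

depth 0: 1 marking
depth 1: 2 markings reached so far
depth 2: 4 markings reached so far
depth 3: 6 markings reached so far
depth 4: 8 markings reached so far
target is not among the 8 markings reachable within 4 steps

NO — not reachable within 4 firings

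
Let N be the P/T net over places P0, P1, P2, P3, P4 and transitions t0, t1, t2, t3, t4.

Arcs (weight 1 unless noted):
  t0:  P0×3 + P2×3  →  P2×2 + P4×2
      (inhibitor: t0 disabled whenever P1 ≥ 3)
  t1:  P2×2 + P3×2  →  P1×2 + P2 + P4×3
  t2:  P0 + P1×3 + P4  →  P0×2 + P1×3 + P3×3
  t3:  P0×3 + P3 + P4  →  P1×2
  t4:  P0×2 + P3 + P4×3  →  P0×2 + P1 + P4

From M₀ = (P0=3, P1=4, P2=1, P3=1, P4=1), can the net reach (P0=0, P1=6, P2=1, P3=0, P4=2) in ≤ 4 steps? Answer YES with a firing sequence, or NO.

depth 0: 1 marking
depth 1: 3 markings reached so far
depth 2: 3 markings reached so far
(frontier empty at depth 2; search complete)
target is not among the 3 markings reachable within 4 steps

NO — not reachable within 4 firings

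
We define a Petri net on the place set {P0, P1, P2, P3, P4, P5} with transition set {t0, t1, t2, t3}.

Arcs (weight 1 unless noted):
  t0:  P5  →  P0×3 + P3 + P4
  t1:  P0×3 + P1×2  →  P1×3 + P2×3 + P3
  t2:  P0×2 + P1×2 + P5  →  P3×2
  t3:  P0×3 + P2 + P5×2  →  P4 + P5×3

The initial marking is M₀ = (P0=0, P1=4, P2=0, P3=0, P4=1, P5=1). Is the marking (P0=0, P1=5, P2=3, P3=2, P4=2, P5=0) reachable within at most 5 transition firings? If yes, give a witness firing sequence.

YES — reachable via ⟨t0, t1⟩ (2 firings)

step 1: fire t0:  (P0=0, P1=4, P2=0, P3=0, P4=1, P5=1) → (P0=3, P1=4, P2=0, P3=1, P4=2, P5=0)
step 2: fire t1:  (P0=3, P1=4, P2=0, P3=1, P4=2, P5=0) → (P0=0, P1=5, P2=3, P3=2, P4=2, P5=0)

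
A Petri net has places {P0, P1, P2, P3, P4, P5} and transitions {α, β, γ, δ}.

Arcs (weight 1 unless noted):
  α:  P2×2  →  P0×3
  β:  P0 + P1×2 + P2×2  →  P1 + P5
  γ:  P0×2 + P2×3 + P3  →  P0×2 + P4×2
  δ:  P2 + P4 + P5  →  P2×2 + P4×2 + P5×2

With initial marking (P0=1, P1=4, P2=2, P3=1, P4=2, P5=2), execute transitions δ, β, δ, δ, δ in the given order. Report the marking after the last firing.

(P0=0, P1=3, P2=4, P3=1, P4=6, P5=7)

step 1: fire δ:  (P0=1, P1=4, P2=2, P3=1, P4=2, P5=2) → (P0=1, P1=4, P2=3, P3=1, P4=3, P5=3)
step 2: fire β:  (P0=1, P1=4, P2=3, P3=1, P4=3, P5=3) → (P0=0, P1=3, P2=1, P3=1, P4=3, P5=4)
step 3: fire δ:  (P0=0, P1=3, P2=1, P3=1, P4=3, P5=4) → (P0=0, P1=3, P2=2, P3=1, P4=4, P5=5)
step 4: fire δ:  (P0=0, P1=3, P2=2, P3=1, P4=4, P5=5) → (P0=0, P1=3, P2=3, P3=1, P4=5, P5=6)
step 5: fire δ:  (P0=0, P1=3, P2=3, P3=1, P4=5, P5=6) → (P0=0, P1=3, P2=4, P3=1, P4=6, P5=7)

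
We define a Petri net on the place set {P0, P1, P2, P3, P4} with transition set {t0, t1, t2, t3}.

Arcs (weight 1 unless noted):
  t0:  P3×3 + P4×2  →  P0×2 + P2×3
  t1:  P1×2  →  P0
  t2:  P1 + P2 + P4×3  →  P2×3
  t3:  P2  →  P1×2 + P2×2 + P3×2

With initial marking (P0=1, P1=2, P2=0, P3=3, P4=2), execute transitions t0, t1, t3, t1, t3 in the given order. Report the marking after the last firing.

(P0=5, P1=2, P2=5, P3=4, P4=0)

step 1: fire t0:  (P0=1, P1=2, P2=0, P3=3, P4=2) → (P0=3, P1=2, P2=3, P3=0, P4=0)
step 2: fire t1:  (P0=3, P1=2, P2=3, P3=0, P4=0) → (P0=4, P1=0, P2=3, P3=0, P4=0)
step 3: fire t3:  (P0=4, P1=0, P2=3, P3=0, P4=0) → (P0=4, P1=2, P2=4, P3=2, P4=0)
step 4: fire t1:  (P0=4, P1=2, P2=4, P3=2, P4=0) → (P0=5, P1=0, P2=4, P3=2, P4=0)
step 5: fire t3:  (P0=5, P1=0, P2=4, P3=2, P4=0) → (P0=5, P1=2, P2=5, P3=4, P4=0)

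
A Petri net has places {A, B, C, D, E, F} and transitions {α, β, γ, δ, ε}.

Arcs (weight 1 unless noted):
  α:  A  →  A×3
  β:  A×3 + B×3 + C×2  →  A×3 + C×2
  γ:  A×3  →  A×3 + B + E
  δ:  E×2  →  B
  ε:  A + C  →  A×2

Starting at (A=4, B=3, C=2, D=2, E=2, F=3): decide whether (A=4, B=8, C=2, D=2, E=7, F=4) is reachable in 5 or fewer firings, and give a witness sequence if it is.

NO — not reachable within 5 firings

depth 0: 1 marking
depth 1: 6 markings reached so far
depth 2: 19 markings reached so far
depth 3: 43 markings reached so far
depth 4: 79 markings reached so far
depth 5: 128 markings reached so far
target is not among the 128 markings reachable within 5 steps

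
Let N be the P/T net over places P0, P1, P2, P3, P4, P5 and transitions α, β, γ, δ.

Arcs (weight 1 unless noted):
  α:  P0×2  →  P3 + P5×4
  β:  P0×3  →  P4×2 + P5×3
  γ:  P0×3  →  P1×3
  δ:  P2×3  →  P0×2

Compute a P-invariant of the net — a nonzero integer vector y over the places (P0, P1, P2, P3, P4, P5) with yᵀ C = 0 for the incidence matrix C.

y = (P0:6, P1:6, P2:4, P3:12, P4:9, P5:0)

Incidence matrix C (rows=places, cols=transitions):
        α    β    γ    δ
   P0  -2   -3   -3    2
   P1   0    0    3    0
   P2   0    0    0   -3
   P3   1    0    0    0
   P4   0    2    0    0
   P5   4    3    0    0

Candidate y = [6, 6, 4, 12, 9, 0]; check y·C column-wise:
  col α: 6·-2 + 6·0 + 4·0 + 12·1 + 9·0 + 0·4 = 0
  col β: 6·-3 + 6·0 + 4·0 + 12·0 + 9·2 + 0·3 = 0
  col γ: 6·-3 + 6·3 + 4·0 + 12·0 + 9·0 = 0
  col δ: 6·2 + 6·0 + 4·-3 + 12·0 + 9·0 = 0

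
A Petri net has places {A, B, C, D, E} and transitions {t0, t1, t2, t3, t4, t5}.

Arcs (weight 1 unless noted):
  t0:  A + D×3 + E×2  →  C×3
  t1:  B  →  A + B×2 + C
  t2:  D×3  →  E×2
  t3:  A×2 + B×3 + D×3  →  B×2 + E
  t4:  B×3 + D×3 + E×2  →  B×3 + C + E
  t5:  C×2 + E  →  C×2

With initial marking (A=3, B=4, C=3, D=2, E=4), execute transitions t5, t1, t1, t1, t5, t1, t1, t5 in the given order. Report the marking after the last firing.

(A=8, B=9, C=8, D=2, E=1)

step 1: fire t5:  (A=3, B=4, C=3, D=2, E=4) → (A=3, B=4, C=3, D=2, E=3)
step 2: fire t1:  (A=3, B=4, C=3, D=2, E=3) → (A=4, B=5, C=4, D=2, E=3)
step 3: fire t1:  (A=4, B=5, C=4, D=2, E=3) → (A=5, B=6, C=5, D=2, E=3)
step 4: fire t1:  (A=5, B=6, C=5, D=2, E=3) → (A=6, B=7, C=6, D=2, E=3)
step 5: fire t5:  (A=6, B=7, C=6, D=2, E=3) → (A=6, B=7, C=6, D=2, E=2)
step 6: fire t1:  (A=6, B=7, C=6, D=2, E=2) → (A=7, B=8, C=7, D=2, E=2)
step 7: fire t1:  (A=7, B=8, C=7, D=2, E=2) → (A=8, B=9, C=8, D=2, E=2)
step 8: fire t5:  (A=8, B=9, C=8, D=2, E=2) → (A=8, B=9, C=8, D=2, E=1)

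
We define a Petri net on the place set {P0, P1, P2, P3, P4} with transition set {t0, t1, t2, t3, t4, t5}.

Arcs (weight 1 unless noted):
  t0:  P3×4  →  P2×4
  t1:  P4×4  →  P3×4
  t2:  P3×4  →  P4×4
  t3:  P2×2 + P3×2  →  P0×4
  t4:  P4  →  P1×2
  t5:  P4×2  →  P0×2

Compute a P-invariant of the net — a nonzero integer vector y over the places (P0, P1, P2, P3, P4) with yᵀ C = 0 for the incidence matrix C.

y = (P0:2, P1:1, P2:2, P3:2, P4:2)

Incidence matrix C (rows=places, cols=transitions):
       t0   t1   t2   t3   t4   t5
   P0   0    0    0    4    0    2
   P1   0    0    0    0    2    0
   P2   4    0    0   -2    0    0
   P3  -4    4   -4   -2    0    0
   P4   0   -4    4    0   -1   -2

Candidate y = [2, 1, 2, 2, 2]; check y·C column-wise:
  col t0: 2·0 + 1·0 + 2·4 + 2·-4 + 2·0 = 0
  col t1: 2·0 + 1·0 + 2·0 + 2·4 + 2·-4 = 0
  col t2: 2·0 + 1·0 + 2·0 + 2·-4 + 2·4 = 0
  col t3: 2·4 + 1·0 + 2·-2 + 2·-2 + 2·0 = 0
  col t4: 2·0 + 1·2 + 2·0 + 2·0 + 2·-1 = 0
  col t5: 2·2 + 1·0 + 2·0 + 2·0 + 2·-2 = 0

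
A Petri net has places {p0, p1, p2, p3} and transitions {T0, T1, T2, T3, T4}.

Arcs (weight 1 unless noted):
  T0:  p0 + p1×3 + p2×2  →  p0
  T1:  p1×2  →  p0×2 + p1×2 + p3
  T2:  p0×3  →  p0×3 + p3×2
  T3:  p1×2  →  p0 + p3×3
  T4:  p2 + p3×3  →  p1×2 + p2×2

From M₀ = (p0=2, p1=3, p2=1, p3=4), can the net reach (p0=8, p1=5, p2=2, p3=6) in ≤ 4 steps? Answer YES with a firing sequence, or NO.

depth 0: 1 marking
depth 1: 4 markings reached so far
depth 2: 11 markings reached so far
depth 3: 25 markings reached so far
depth 4: 51 markings reached so far
target is not among the 51 markings reachable within 4 steps

NO — not reachable within 4 firings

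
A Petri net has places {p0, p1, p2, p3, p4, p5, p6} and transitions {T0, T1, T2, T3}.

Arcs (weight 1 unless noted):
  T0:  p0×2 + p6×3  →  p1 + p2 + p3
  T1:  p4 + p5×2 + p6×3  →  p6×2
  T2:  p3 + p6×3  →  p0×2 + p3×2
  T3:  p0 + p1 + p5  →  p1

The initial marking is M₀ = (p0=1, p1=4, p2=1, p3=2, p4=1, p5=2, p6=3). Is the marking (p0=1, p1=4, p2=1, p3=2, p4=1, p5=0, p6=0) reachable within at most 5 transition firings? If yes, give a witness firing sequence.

NO — not reachable within 5 firings

depth 0: 1 marking
depth 1: 4 markings reached so far
depth 2: 5 markings reached so far
depth 3: 6 markings reached so far
depth 4: 6 markings reached so far
(frontier empty at depth 4; search complete)
target is not among the 6 markings reachable within 5 steps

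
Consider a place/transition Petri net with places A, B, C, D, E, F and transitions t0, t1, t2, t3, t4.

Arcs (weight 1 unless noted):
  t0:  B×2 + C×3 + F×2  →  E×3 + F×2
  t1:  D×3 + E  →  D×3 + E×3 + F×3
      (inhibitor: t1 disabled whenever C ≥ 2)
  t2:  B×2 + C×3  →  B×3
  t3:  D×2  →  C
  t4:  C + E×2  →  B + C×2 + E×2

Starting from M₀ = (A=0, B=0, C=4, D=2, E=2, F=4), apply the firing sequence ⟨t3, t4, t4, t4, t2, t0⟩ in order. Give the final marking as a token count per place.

step 1: fire t3:  (A=0, B=0, C=4, D=2, E=2, F=4) → (A=0, B=0, C=5, D=0, E=2, F=4)
step 2: fire t4:  (A=0, B=0, C=5, D=0, E=2, F=4) → (A=0, B=1, C=6, D=0, E=2, F=4)
step 3: fire t4:  (A=0, B=1, C=6, D=0, E=2, F=4) → (A=0, B=2, C=7, D=0, E=2, F=4)
step 4: fire t4:  (A=0, B=2, C=7, D=0, E=2, F=4) → (A=0, B=3, C=8, D=0, E=2, F=4)
step 5: fire t2:  (A=0, B=3, C=8, D=0, E=2, F=4) → (A=0, B=4, C=5, D=0, E=2, F=4)
step 6: fire t0:  (A=0, B=4, C=5, D=0, E=2, F=4) → (A=0, B=2, C=2, D=0, E=5, F=4)

(A=0, B=2, C=2, D=0, E=5, F=4)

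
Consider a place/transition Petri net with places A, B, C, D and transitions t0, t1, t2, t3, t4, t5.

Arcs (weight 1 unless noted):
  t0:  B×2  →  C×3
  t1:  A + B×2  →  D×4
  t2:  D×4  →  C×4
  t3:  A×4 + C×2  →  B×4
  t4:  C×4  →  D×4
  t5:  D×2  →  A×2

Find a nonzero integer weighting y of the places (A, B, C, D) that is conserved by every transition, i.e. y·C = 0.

Incidence matrix C (rows=places, cols=transitions):
       t0   t1   t2   t3   t4   t5
    A   0   -1    0   -4    0    2
    B  -2   -2    0    4    0    0
    C   3    0    4   -2   -4    0
    D   0    4   -4    0    4   -2

Candidate y = [2, 3, 2, 2]; check y·C column-wise:
  col t0: 2·0 + 3·-2 + 2·3 + 2·0 = 0
  col t1: 2·-1 + 3·-2 + 2·0 + 2·4 = 0
  col t2: 2·0 + 3·0 + 2·4 + 2·-4 = 0
  col t3: 2·-4 + 3·4 + 2·-2 + 2·0 = 0
  col t4: 2·0 + 3·0 + 2·-4 + 2·4 = 0
  col t5: 2·2 + 3·0 + 2·0 + 2·-2 = 0

y = (A:2, B:3, C:2, D:2)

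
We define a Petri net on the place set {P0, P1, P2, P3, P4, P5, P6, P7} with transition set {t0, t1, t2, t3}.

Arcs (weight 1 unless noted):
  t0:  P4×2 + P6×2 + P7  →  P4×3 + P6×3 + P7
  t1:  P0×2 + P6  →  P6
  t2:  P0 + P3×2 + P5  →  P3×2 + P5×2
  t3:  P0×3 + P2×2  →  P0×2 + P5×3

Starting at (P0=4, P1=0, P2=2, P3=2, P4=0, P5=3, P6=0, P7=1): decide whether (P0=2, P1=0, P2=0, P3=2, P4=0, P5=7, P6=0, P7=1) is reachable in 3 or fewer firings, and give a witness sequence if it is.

step 1: fire t2:  (P0=4, P1=0, P2=2, P3=2, P4=0, P5=3, P6=0, P7=1) → (P0=3, P1=0, P2=2, P3=2, P4=0, P5=4, P6=0, P7=1)
step 2: fire t3:  (P0=3, P1=0, P2=2, P3=2, P4=0, P5=4, P6=0, P7=1) → (P0=2, P1=0, P2=0, P3=2, P4=0, P5=7, P6=0, P7=1)

YES — reachable via ⟨t2, t3⟩ (2 firings)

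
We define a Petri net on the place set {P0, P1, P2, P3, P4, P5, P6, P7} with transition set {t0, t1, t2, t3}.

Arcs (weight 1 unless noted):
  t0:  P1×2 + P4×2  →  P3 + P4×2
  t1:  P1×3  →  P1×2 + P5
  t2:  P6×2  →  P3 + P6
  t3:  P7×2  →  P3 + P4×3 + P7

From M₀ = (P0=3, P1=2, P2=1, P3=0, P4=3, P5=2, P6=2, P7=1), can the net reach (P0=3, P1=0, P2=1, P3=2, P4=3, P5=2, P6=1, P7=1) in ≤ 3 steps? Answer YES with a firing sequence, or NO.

step 1: fire t0:  (P0=3, P1=2, P2=1, P3=0, P4=3, P5=2, P6=2, P7=1) → (P0=3, P1=0, P2=1, P3=1, P4=3, P5=2, P6=2, P7=1)
step 2: fire t2:  (P0=3, P1=0, P2=1, P3=1, P4=3, P5=2, P6=2, P7=1) → (P0=3, P1=0, P2=1, P3=2, P4=3, P5=2, P6=1, P7=1)

YES — reachable via ⟨t0, t2⟩ (2 firings)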